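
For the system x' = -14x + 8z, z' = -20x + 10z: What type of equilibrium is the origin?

stable spiral

A = [[-14,8],[-20,10]]; det(A-λI) = λ^2 + 4λ + 20.
λ = -2 ± 4i: negative real part.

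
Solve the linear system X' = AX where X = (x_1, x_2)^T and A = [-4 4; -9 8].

Coefficient matrix A = [[-4, 4], [-9, 8]].
Characteristic polynomial det(A - λI) = λ^2 - 4λ + 4 = 0.
Single eigenvalue λ = 2 with algebraic multiplicity 2.
Eigenvector v = (-2,-3); generalized eigenvector w with (A-λI)w=v is (-1,-2).
General solution: e^(2t)[C_1·v + C_2·(t·v + w)].

x_1(t) = -2C_1e^(2t) - 2C_2te^(2t) - C_2e^(2t), x_2(t) = -3C_1e^(2t) - 3C_2te^(2t) - 2C_2e^(2t)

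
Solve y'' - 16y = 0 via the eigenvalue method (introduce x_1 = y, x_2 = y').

y(t) = K_1e^(-4t) + K_2e^(4t)

Let x_1 = y, x_2 = y'. Then x_1' = x_2 and x_2' = 16x_1.
A = [[0,1],[16,0]]; det(A-λI) = λ^2 - 16.
Eigenvalues λ = -4, 4 with eigenvectors (1,-4), (1,4).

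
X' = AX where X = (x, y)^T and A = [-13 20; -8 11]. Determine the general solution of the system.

Coefficient matrix A = [[-13, 20], [-8, 11]].
Characteristic polynomial det(A - λI) = λ^2 + 2λ + 17 = 0.
Eigenvalues λ = -1 ± 4i (complex conjugate pair).
For λ=-1+4i: an eigenvector is (2,1) - i(-1,-1) = (2 + i, 1 + i).
A real fundamental pair from Re and Im of e^((-1+4i)t)v: X_1 = e^(-t)(cos(4t)·(2,1) + sin(4t)·(-1,-1)), X_2 = e^(-t)(sin(4t)·(2,1) - cos(4t)·(-1,-1)).
General solution: c_1X_1 + c_2X_2.

x(t) = -c_1e^(-t)sin(4t) + 2c_1e^(-t)cos(4t) + 2c_2e^(-t)sin(4t) + c_2e^(-t)cos(4t), y(t) = -c_1e^(-t)sin(4t) + c_1e^(-t)cos(4t) + c_2e^(-t)sin(4t) + c_2e^(-t)cos(4t)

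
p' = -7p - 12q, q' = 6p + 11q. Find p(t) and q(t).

Coefficient matrix A = [[-7, -12], [6, 11]].
Characteristic polynomial det(A - λI) = λ^2 - 4λ - 5 = 0.
Eigenvalues λ = -1, 5.
For λ=-1: (A-λI) row 1 is [-6, -12], so an eigenvector is (2, -1).
For λ=5: (A-λI) row 1 is [-12, -12], so an eigenvector is (1, -1).
General solution: c_1e^(-t)(2,-1) + c_2e^(5t)(1,-1).

p(t) = 2c_1e^(-t) + c_2e^(5t), q(t) = -c_1e^(-t) - c_2e^(5t)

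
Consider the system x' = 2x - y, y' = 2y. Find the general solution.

Coefficient matrix A = [[2, -1], [0, 2]].
Characteristic polynomial det(A - λI) = λ^2 - 4λ + 4 = 0.
Single eigenvalue λ = 2 with algebraic multiplicity 2.
Eigenvector v = (1,0); generalized eigenvector w with (A-λI)w=v is (-3,-1).
General solution: e^(2t)[K_1·v + K_2·(t·v + w)].

x(t) = K_1e^(2t) + K_2te^(2t) - 3K_2e^(2t), y(t) = -K_2e^(2t)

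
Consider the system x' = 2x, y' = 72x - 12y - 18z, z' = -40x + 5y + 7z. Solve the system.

Coefficient matrix A = [[2, 0, 0], [72, -12, -18], [-40, 5, 7]].
det(A - λI) = 0 gives eigenvalues λ = 2, -2, -3.
For λ=2: eigenvector (1,18,-10).
For λ=-2: eigenvector (0,-9,5).
For λ=-3: eigenvector (0,2,-1).
General solution: c_1e^(2t)(1,18,-10) + c_2e^(-2t)(0,-9,5) + c_3e^(-3t)(0,2,-1).

x(t) = c_1e^(2t), y(t) = 18c_1e^(2t) - 9c_2e^(-2t) + 2c_3e^(-3t), z(t) = -10c_1e^(2t) + 5c_2e^(-2t) - c_3e^(-3t)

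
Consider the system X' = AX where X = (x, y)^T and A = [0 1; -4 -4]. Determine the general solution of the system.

Coefficient matrix A = [[0, 1], [-4, -4]].
Characteristic polynomial det(A - λI) = λ^2 + 4λ + 4 = 0.
Single eigenvalue λ = -2 with algebraic multiplicity 2.
Eigenvector v = (1,-2); generalized eigenvector w with (A-λI)w=v is (-1,3).
General solution: e^(-2t)[C_1·v + C_2·(t·v + w)].

x(t) = C_1e^(-2t) + C_2te^(-2t) - C_2e^(-2t), y(t) = -2C_1e^(-2t) - 2C_2te^(-2t) + 3C_2e^(-2t)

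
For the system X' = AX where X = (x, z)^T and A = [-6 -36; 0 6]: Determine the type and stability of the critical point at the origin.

A = [[-6,-36],[0,6]]; det(A-λI) = λ^2 - 36.
λ = -6, 6: opposite signs.

saddle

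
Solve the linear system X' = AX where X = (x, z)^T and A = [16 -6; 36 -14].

Coefficient matrix A = [[16, -6], [36, -14]].
Characteristic polynomial det(A - λI) = λ^2 - 2λ - 8 = 0.
Eigenvalues λ = 4, -2.
For λ=4: (A-λI) row 1 is [12, -6], so an eigenvector is (1, 2).
For λ=-2: (A-λI) row 1 is [18, -6], so an eigenvector is (1, 3).
General solution: C_1e^(4t)(1,2) + C_2e^(-2t)(1,3).

x(t) = C_1e^(4t) + C_2e^(-2t), z(t) = 2C_1e^(4t) + 3C_2e^(-2t)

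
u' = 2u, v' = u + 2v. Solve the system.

u(t) = c_2e^(2t), v(t) = c_1e^(2t) + c_2te^(2t) + 2c_2e^(2t)

Coefficient matrix A = [[2, 0], [1, 2]].
Characteristic polynomial det(A - λI) = λ^2 - 4λ + 4 = 0.
Single eigenvalue λ = 2 with algebraic multiplicity 2.
Eigenvector v = (0,1); generalized eigenvector w with (A-λI)w=v is (1,2).
General solution: e^(2t)[c_1·v + c_2·(t·v + w)].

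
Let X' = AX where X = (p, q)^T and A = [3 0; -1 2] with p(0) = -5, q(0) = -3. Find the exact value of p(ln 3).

A = [[3,0],[-1,2]]; eigenvalues λ = 3, 2.
Eigenvectors: (-1,1) for λ=3, (0,-1) for λ=2.
From the initial condition, c_1 = 5, c_2 = 8.
p(ln 3) = (5)(3^3)(-1) + (8)(3^2)(0) = -135.

-135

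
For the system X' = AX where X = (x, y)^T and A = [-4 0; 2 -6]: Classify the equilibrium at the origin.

A = [[-4,0],[2,-6]]; det(A-λI) = λ^2 + 10λ + 24.
λ = -4, -6: both negative.

stable node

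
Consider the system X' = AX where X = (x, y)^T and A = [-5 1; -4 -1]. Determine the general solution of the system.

Coefficient matrix A = [[-5, 1], [-4, -1]].
Characteristic polynomial det(A - λI) = λ^2 + 6λ + 9 = 0.
Single eigenvalue λ = -3 with algebraic multiplicity 2.
Eigenvector v = (1,2); generalized eigenvector w with (A-λI)w=v is (1,3).
General solution: e^(-3t)[c_1·v + c_2·(t·v + w)].

x(t) = c_1e^(-3t) + c_2te^(-3t) + c_2e^(-3t), y(t) = 2c_1e^(-3t) + 2c_2te^(-3t) + 3c_2e^(-3t)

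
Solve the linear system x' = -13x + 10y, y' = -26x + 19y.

x(t) = -2K_1e^(3t)sin(2t) - K_1e^(3t)cos(2t) - K_2e^(3t)sin(2t) + 2K_2e^(3t)cos(2t), y(t) = -3K_1e^(3t)sin(2t) - 2K_1e^(3t)cos(2t) - 2K_2e^(3t)sin(2t) + 3K_2e^(3t)cos(2t)

Coefficient matrix A = [[-13, 10], [-26, 19]].
Characteristic polynomial det(A - λI) = λ^2 - 6λ + 13 = 0.
Eigenvalues λ = 3 ± 2i (complex conjugate pair).
For λ=3+2i: an eigenvector is (-1,-2) - i(-2,-3) = (-1 + 2i, -2 + 3i).
A real fundamental pair from Re and Im of e^((3+2i)t)v: X_1 = e^(3t)(cos(2t)·(-1,-2) + sin(2t)·(-2,-3)), X_2 = e^(3t)(sin(2t)·(-1,-2) - cos(2t)·(-2,-3)).
General solution: K_1X_1 + K_2X_2.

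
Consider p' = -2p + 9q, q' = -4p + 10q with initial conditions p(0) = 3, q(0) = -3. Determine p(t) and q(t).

Coefficient matrix A = [[-2, 9], [-4, 10]].
Characteristic polynomial det(A - λI) = λ^2 - 8λ + 16 = 0.
Single eigenvalue λ = 4 with algebraic multiplicity 2.
Eigenvector v = (3,2); generalized eigenvector w with (A-λI)w=v is (1,1).
General solution: e^(4t)[K_1·v + K_2·(t·v + w)].
Applying p(0)=3, q(0)=-3 gives K_1=6, K_2=-15.

p(t) = -45te^(4t) + 3e^(4t), q(t) = -30te^(4t) - 3e^(4t)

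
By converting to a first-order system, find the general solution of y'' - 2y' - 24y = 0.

Let x_1 = y, x_2 = y'. Then x_1' = x_2 and x_2' = 24x_1 + 2x_2.
A = [[0,1],[24,2]]; det(A-λI) = λ^2 - 2λ - 24.
Eigenvalues λ = 6, -4 with eigenvectors (1,6), (1,-4).

y(t) = K_1e^(6t) + K_2e^(-4t)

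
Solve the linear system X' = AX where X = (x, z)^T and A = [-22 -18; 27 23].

x(t) = C_1e^(-4t) - 2C_2e^(5t), z(t) = -C_1e^(-4t) + 3C_2e^(5t)

Coefficient matrix A = [[-22, -18], [27, 23]].
Characteristic polynomial det(A - λI) = λ^2 - λ - 20 = 0.
Eigenvalues λ = -4, 5.
For λ=-4: (A-λI) row 1 is [-18, -18], so an eigenvector is (1, -1).
For λ=5: (A-λI) row 1 is [-27, -18], so an eigenvector is (-2, 3).
General solution: C_1e^(-4t)(1,-1) + C_2e^(5t)(-2,3).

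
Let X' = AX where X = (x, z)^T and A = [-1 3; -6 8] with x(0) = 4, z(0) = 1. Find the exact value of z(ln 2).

A = [[-1,3],[-6,8]]; eigenvalues λ = 2, 5.
Eigenvectors: (-1,-1) for λ=2, (1,2) for λ=5.
From the initial condition, c_1 = -7, c_2 = -3.
z(ln 2) = (-7)(2^2)(-1) + (-3)(2^5)(2) = -164.

-164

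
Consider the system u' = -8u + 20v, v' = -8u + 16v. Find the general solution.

Coefficient matrix A = [[-8, 20], [-8, 16]].
Characteristic polynomial det(A - λI) = λ^2 - 8λ + 32 = 0.
Eigenvalues λ = 4 ± 4i (complex conjugate pair).
For λ=4+4i: an eigenvector is (2,1) - i(-1,-1) = (2 + i, 1 + i).
A real fundamental pair from Re and Im of e^((4+4i)t)v: X_1 = e^(4t)(cos(4t)·(2,1) + sin(4t)·(-1,-1)), X_2 = e^(4t)(sin(4t)·(2,1) - cos(4t)·(-1,-1)).
General solution: K_1X_1 + K_2X_2.

u(t) = -K_1e^(4t)sin(4t) + 2K_1e^(4t)cos(4t) + 2K_2e^(4t)sin(4t) + K_2e^(4t)cos(4t), v(t) = -K_1e^(4t)sin(4t) + K_1e^(4t)cos(4t) + K_2e^(4t)sin(4t) + K_2e^(4t)cos(4t)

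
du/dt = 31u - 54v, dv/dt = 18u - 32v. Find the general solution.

u(t) = -3c_1e^(-5t) + 2c_2e^(4t), v(t) = -2c_1e^(-5t) + c_2e^(4t)

Coefficient matrix A = [[31, -54], [18, -32]].
Characteristic polynomial det(A - λI) = λ^2 + λ - 20 = 0.
Eigenvalues λ = -5, 4.
For λ=-5: (A-λI) row 1 is [36, -54], so an eigenvector is (-3, -2).
For λ=4: (A-λI) row 1 is [27, -54], so an eigenvector is (2, 1).
General solution: c_1e^(-5t)(-3,-2) + c_2e^(4t)(2,1).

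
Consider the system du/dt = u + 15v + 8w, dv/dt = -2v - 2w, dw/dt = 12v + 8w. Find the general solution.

Coefficient matrix A = [[1, 15, 8], [0, -2, -2], [0, 12, 8]].
det(A - λI) = 0 gives eigenvalues λ = 1, 4, 2.
For λ=1: eigenvector (1,0,0).
For λ=4: eigenvector (3,-1,3).
For λ=2: eigenvector (1,-1,2).
General solution: C_1e^(t)(1,0,0) + C_2e^(4t)(3,-1,3) + C_3e^(2t)(1,-1,2).

u(t) = C_1e^(t) + 3C_2e^(4t) + C_3e^(2t), v(t) = -C_2e^(4t) - C_3e^(2t), w(t) = 3C_2e^(4t) + 2C_3e^(2t)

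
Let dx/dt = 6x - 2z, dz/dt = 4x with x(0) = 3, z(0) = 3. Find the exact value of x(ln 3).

243

A = [[6,-2],[4,0]]; eigenvalues λ = 4, 2.
Eigenvectors: (1,1) for λ=4, (-1,-2) for λ=2.
From the initial condition, c_1 = 3, c_2 = 0.
x(ln 3) = (3)(3^4)(1) + (0)(3^2)(-1) = 243.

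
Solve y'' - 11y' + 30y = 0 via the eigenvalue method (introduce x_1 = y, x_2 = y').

Let x_1 = y, x_2 = y'. Then x_1' = x_2 and x_2' = -30x_1 + 11x_2.
A = [[0,1],[-30,11]]; det(A-λI) = λ^2 - 11λ + 30.
Eigenvalues λ = 6, 5 with eigenvectors (1,6), (1,5).

y(t) = K_1e^(6t) + K_2e^(5t)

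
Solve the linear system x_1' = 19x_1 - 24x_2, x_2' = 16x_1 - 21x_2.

x_1(t) = -3c_1e^(3t) + c_2e^(-5t), x_2(t) = -2c_1e^(3t) + c_2e^(-5t)

Coefficient matrix A = [[19, -24], [16, -21]].
Characteristic polynomial det(A - λI) = λ^2 + 2λ - 15 = 0.
Eigenvalues λ = 3, -5.
For λ=3: (A-λI) row 1 is [16, -24], so an eigenvector is (-3, -2).
For λ=-5: (A-λI) row 1 is [24, -24], so an eigenvector is (1, 1).
General solution: c_1e^(3t)(-3,-2) + c_2e^(-5t)(1,1).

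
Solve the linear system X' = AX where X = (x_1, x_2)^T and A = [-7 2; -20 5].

Coefficient matrix A = [[-7, 2], [-20, 5]].
Characteristic polynomial det(A - λI) = λ^2 + 2λ + 5 = 0.
Eigenvalues λ = -1 ± 2i (complex conjugate pair).
For λ=-1+2i: an eigenvector is (0,-1) - i(-1,-3) = (0 + i, -1 + 3i).
A real fundamental pair from Re and Im of e^((-1+2i)t)v: X_1 = e^(-t)(cos(2t)·(0,-1) + sin(2t)·(-1,-3)), X_2 = e^(-t)(sin(2t)·(0,-1) - cos(2t)·(-1,-3)).
General solution: K_1X_1 + K_2X_2.

x_1(t) = -K_1e^(-t)sin(2t) + K_2e^(-t)cos(2t), x_2(t) = -3K_1e^(-t)sin(2t) - K_1e^(-t)cos(2t) - K_2e^(-t)sin(2t) + 3K_2e^(-t)cos(2t)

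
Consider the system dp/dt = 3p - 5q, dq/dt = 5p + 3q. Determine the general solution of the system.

p(t) = -c_1e^(3t)sin(5t) + c_2e^(3t)cos(5t), q(t) = c_1e^(3t)cos(5t) + c_2e^(3t)sin(5t)

Coefficient matrix A = [[3, -5], [5, 3]].
Characteristic polynomial det(A - λI) = λ^2 - 6λ + 34 = 0.
Eigenvalues λ = 3 ± 5i (complex conjugate pair).
For λ=3+5i: an eigenvector is (0,1) - i(-1,0) = (0 + i, 1).
A real fundamental pair from Re and Im of e^((3+5i)t)v: X_1 = e^(3t)(cos(5t)·(0,1) + sin(5t)·(-1,0)), X_2 = e^(3t)(sin(5t)·(0,1) - cos(5t)·(-1,0)).
General solution: c_1X_1 + c_2X_2.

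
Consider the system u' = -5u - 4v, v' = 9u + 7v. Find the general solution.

Coefficient matrix A = [[-5, -4], [9, 7]].
Characteristic polynomial det(A - λI) = λ^2 - 2λ + 1 = 0.
Single eigenvalue λ = 1 with algebraic multiplicity 2.
Eigenvector v = (-2,3); generalized eigenvector w with (A-λI)w=v is (-1,2).
General solution: e^(t)[c_1·v + c_2·(t·v + w)].

u(t) = -2c_1e^(t) - 2c_2te^(t) - c_2e^(t), v(t) = 3c_1e^(t) + 3c_2te^(t) + 2c_2e^(t)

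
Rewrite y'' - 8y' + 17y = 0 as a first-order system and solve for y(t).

y(t) = K_1e^(4t)cos(t) + K_2e^(4t)sin(t)

Let x_1 = y, x_2 = y'. Then x_1' = x_2 and x_2' = -17x_1 + 8x_2.
A = [[0,1],[-17,8]]; det(A-λI) = λ^2 - 8λ + 17.
Eigenvalues λ = 4 ± i.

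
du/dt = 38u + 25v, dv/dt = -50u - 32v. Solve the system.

u(t) = -C_1e^(3t)sin(5t) + 2C_1e^(3t)cos(5t) + 2C_2e^(3t)sin(5t) + C_2e^(3t)cos(5t), v(t) = C_1e^(3t)sin(5t) - 3C_1e^(3t)cos(5t) - 3C_2e^(3t)sin(5t) - C_2e^(3t)cos(5t)

Coefficient matrix A = [[38, 25], [-50, -32]].
Characteristic polynomial det(A - λI) = λ^2 - 6λ + 34 = 0.
Eigenvalues λ = 3 ± 5i (complex conjugate pair).
For λ=3+5i: an eigenvector is (2,-3) - i(-1,1) = (2 + i, -3 - i).
A real fundamental pair from Re and Im of e^((3+5i)t)v: X_1 = e^(3t)(cos(5t)·(2,-3) + sin(5t)·(-1,1)), X_2 = e^(3t)(sin(5t)·(2,-3) - cos(5t)·(-1,1)).
General solution: C_1X_1 + C_2X_2.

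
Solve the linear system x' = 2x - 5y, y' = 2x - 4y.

x(t) = -C_1e^(-t)sin(t) - 2C_1e^(-t)cos(t) - 2C_2e^(-t)sin(t) + C_2e^(-t)cos(t), y(t) = -C_1e^(-t)sin(t) - C_1e^(-t)cos(t) - C_2e^(-t)sin(t) + C_2e^(-t)cos(t)

Coefficient matrix A = [[2, -5], [2, -4]].
Characteristic polynomial det(A - λI) = λ^2 + 2λ + 2 = 0.
Eigenvalues λ = -1 ± i (complex conjugate pair).
For λ=-1+i: an eigenvector is (-2,-1) - i(-1,-1) = (-2 + i, -1 + i).
A real fundamental pair from Re and Im of e^((-1+i)t)v: X_1 = e^(-t)(cos(t)·(-2,-1) + sin(t)·(-1,-1)), X_2 = e^(-t)(sin(t)·(-2,-1) - cos(t)·(-1,-1)).
General solution: C_1X_1 + C_2X_2.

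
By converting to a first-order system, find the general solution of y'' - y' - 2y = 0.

y(t) = C_1e^(2t) + C_2e^(-t)

Let x_1 = y, x_2 = y'. Then x_1' = x_2 and x_2' = 2x_1 + x_2.
A = [[0,1],[2,1]]; det(A-λI) = λ^2 - λ - 2.
Eigenvalues λ = 2, -1 with eigenvectors (1,2), (1,-1).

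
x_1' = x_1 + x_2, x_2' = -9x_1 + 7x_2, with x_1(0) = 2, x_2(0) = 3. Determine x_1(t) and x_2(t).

Coefficient matrix A = [[1, 1], [-9, 7]].
Characteristic polynomial det(A - λI) = λ^2 - 8λ + 16 = 0.
Single eigenvalue λ = 4 with algebraic multiplicity 2.
Eigenvector v = (1,3); generalized eigenvector w with (A-λI)w=v is (0,1).
General solution: e^(4t)[C_1·v + C_2·(t·v + w)].
Applying x_1(0)=2, x_2(0)=3 gives C_1=2, C_2=-3.

x_1(t) = -3te^(4t) + 2e^(4t), x_2(t) = -9te^(4t) + 3e^(4t)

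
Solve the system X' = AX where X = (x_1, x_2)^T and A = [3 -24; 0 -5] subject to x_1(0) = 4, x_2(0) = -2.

x_1(t) = 10e^(3t) - 6e^(-5t), x_2(t) = -2e^(-5t)

Coefficient matrix A = [[3, -24], [0, -5]].
Characteristic polynomial det(A - λI) = λ^2 + 2λ - 15 = 0.
Eigenvalues λ = 3, -5.
For λ=3: (A-λI) row 1 is [0, -24], so an eigenvector is (1, 0).
For λ=-5: (A-λI) row 1 is [8, -24], so an eigenvector is (3, 1).
General solution: C_1e^(3t)(1,0) + C_2e^(-5t)(3,1).
Applying x_1(0)=4, x_2(0)=-2 gives C_1=10, C_2=-2.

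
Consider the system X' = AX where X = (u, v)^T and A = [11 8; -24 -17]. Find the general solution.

Coefficient matrix A = [[11, 8], [-24, -17]].
Characteristic polynomial det(A - λI) = λ^2 + 6λ + 5 = 0.
Eigenvalues λ = -1, -5.
For λ=-1: (A-λI) row 1 is [12, 8], so an eigenvector is (2, -3).
For λ=-5: (A-λI) row 1 is [16, 8], so an eigenvector is (-1, 2).
General solution: C_1e^(-t)(2,-3) + C_2e^(-5t)(-1,2).

u(t) = 2C_1e^(-t) - C_2e^(-5t), v(t) = -3C_1e^(-t) + 2C_2e^(-5t)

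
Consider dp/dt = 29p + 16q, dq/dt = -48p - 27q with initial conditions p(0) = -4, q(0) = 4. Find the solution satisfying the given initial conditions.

p(t) = -8e^(5t) + 4e^(-3t), q(t) = 12e^(5t) - 8e^(-3t)

Coefficient matrix A = [[29, 16], [-48, -27]].
Characteristic polynomial det(A - λI) = λ^2 - 2λ - 15 = 0.
Eigenvalues λ = -3, 5.
For λ=-3: (A-λI) row 1 is [32, 16], so an eigenvector is (-1, 2).
For λ=5: (A-λI) row 1 is [24, 16], so an eigenvector is (2, -3).
General solution: c_1e^(-3t)(-1,2) + c_2e^(5t)(2,-3).
Applying p(0)=-4, q(0)=4 gives c_1=-4, c_2=-4.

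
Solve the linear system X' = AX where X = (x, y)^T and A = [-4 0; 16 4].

Coefficient matrix A = [[-4, 0], [16, 4]].
Characteristic polynomial det(A - λI) = λ^2 - 16 = 0.
Eigenvalues λ = 4, -4.
For λ=4: (A-λI) row 1 is [-8, 0], so an eigenvector is (0, -1).
For λ=-4: (A-λI) row 2 is [16, 8], so an eigenvector is (1, -2).
General solution: c_1e^(4t)(0,-1) + c_2e^(-4t)(1,-2).

x(t) = c_2e^(-4t), y(t) = -c_1e^(4t) - 2c_2e^(-4t)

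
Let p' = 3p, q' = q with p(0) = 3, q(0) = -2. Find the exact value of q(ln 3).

A = [[3,0],[0,1]]; eigenvalues λ = 1, 3.
Eigenvectors: (0,1) for λ=1, (-1,0) for λ=3.
From the initial condition, c_1 = -2, c_2 = -3.
q(ln 3) = (-2)(3^1)(1) + (-3)(3^3)(0) = -6.

-6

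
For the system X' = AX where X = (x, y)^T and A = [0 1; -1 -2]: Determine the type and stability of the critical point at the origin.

stable improper node

A = [[0,1],[-1,-2]]; det(A-λI) = λ^2 + 2λ + 1.
repeated λ = -1 with a single eigenvector.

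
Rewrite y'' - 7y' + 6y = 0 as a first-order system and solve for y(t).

Let x_1 = y, x_2 = y'. Then x_1' = x_2 and x_2' = -6x_1 + 7x_2.
A = [[0,1],[-6,7]]; det(A-λI) = λ^2 - 7λ + 6.
Eigenvalues λ = 6, 1 with eigenvectors (1,6), (1,1).

y(t) = C_1e^(6t) + C_2e^(t)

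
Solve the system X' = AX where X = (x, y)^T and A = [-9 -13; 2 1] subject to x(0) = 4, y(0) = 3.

Coefficient matrix A = [[-9, -13], [2, 1]].
Characteristic polynomial det(A - λI) = λ^2 + 8λ + 17 = 0.
Eigenvalues λ = -4 ± i (complex conjugate pair).
For λ=-4+i: an eigenvector is (-2,1) - i(-3,1) = (-2 + 3i, 1 - i).
A real fundamental pair from Re and Im of e^((-4+i)t)v: X_1 = e^(-4t)(cos(t)·(-2,1) + sin(t)·(-3,1)), X_2 = e^(-4t)(sin(t)·(-2,1) - cos(t)·(-3,1)).
General solution: C_1X_1 + C_2X_2.
Applying x(0)=4, y(0)=3 gives C_1=13, C_2=10.

x(t) = -59e^(-4t)sin(t) + 4e^(-4t)cos(t), y(t) = 23e^(-4t)sin(t) + 3e^(-4t)cos(t)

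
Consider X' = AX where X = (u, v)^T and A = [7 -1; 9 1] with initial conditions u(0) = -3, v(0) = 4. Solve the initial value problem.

u(t) = -13te^(4t) - 3e^(4t), v(t) = -39te^(4t) + 4e^(4t)

Coefficient matrix A = [[7, -1], [9, 1]].
Characteristic polynomial det(A - λI) = λ^2 - 8λ + 16 = 0.
Single eigenvalue λ = 4 with algebraic multiplicity 2.
Eigenvector v = (1,3); generalized eigenvector w with (A-λI)w=v is (0,-1).
General solution: e^(4t)[c_1·v + c_2·(t·v + w)].
Applying u(0)=-3, v(0)=4 gives c_1=-3, c_2=-13.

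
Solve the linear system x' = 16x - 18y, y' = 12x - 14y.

Coefficient matrix A = [[16, -18], [12, -14]].
Characteristic polynomial det(A - λI) = λ^2 - 2λ - 8 = 0.
Eigenvalues λ = 4, -2.
For λ=4: (A-λI) row 1 is [12, -18], so an eigenvector is (-3, -2).
For λ=-2: (A-λI) row 1 is [18, -18], so an eigenvector is (1, 1).
General solution: K_1e^(4t)(-3,-2) + K_2e^(-2t)(1,1).

x(t) = -3K_1e^(4t) + K_2e^(-2t), y(t) = -2K_1e^(4t) + K_2e^(-2t)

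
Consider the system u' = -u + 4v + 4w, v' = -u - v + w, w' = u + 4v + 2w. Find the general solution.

Coefficient matrix A = [[-1, 4, 4], [-1, -1, 1], [1, 4, 2]].
det(A - λI) = 0 gives eigenvalues λ = -1, -2, 3.
For λ=-1: eigenvector (1,-1,1).
For λ=-2: eigenvector (0,1,-1).
For λ=3: eigenvector (1,0,1).
General solution: K_1e^(-t)(1,-1,1) + K_2e^(-2t)(0,1,-1) + K_3e^(3t)(1,0,1).

u(t) = K_1e^(-t) + K_3e^(3t), v(t) = -K_1e^(-t) + K_2e^(-2t), w(t) = K_1e^(-t) - K_2e^(-2t) + K_3e^(3t)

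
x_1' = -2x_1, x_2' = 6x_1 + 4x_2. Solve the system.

x_1(t) = C_2e^(-2t), x_2(t) = C_1e^(4t) - C_2e^(-2t)

Coefficient matrix A = [[-2, 0], [6, 4]].
Characteristic polynomial det(A - λI) = λ^2 - 2λ - 8 = 0.
Eigenvalues λ = 4, -2.
For λ=4: (A-λI) row 1 is [-6, 0], so an eigenvector is (0, 1).
For λ=-2: (A-λI) row 2 is [6, 6], so an eigenvector is (1, -1).
General solution: C_1e^(4t)(0,1) + C_2e^(-2t)(1,-1).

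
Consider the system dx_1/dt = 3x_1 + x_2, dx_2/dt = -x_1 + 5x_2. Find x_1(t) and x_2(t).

Coefficient matrix A = [[3, 1], [-1, 5]].
Characteristic polynomial det(A - λI) = λ^2 - 8λ + 16 = 0.
Single eigenvalue λ = 4 with algebraic multiplicity 2.
Eigenvector v = (1,1); generalized eigenvector w with (A-λI)w=v is (1,2).
General solution: e^(4t)[c_1·v + c_2·(t·v + w)].

x_1(t) = c_1e^(4t) + c_2te^(4t) + c_2e^(4t), x_2(t) = c_1e^(4t) + c_2te^(4t) + 2c_2e^(4t)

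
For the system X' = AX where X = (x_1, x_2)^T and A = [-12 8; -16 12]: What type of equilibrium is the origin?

saddle

A = [[-12,8],[-16,12]]; det(A-λI) = λ^2 - 16.
λ = 4, -4: opposite signs.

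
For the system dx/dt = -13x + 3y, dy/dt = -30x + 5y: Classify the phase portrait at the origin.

stable spiral

A = [[-13,3],[-30,5]]; det(A-λI) = λ^2 + 8λ + 25.
λ = -4 ± 3i: negative real part.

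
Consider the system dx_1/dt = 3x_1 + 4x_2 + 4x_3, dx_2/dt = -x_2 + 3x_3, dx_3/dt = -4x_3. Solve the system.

x_1(t) = K_1e^(3t) - K_2e^(-t), x_2(t) = K_2e^(-t) - K_3e^(-4t), x_3(t) = K_3e^(-4t)

Coefficient matrix A = [[3, 4, 4], [0, -1, 3], [0, 0, -4]].
det(A - λI) = 0 gives eigenvalues λ = 3, -1, -4.
For λ=3: eigenvector (1,0,0).
For λ=-1: eigenvector (-1,1,0).
For λ=-4: eigenvector (0,-1,1).
General solution: K_1e^(3t)(1,0,0) + K_2e^(-t)(-1,1,0) + K_3e^(-4t)(0,-1,1).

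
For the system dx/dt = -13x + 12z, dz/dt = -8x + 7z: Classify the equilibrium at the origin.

stable node

A = [[-13,12],[-8,7]]; det(A-λI) = λ^2 + 6λ + 5.
λ = -1, -5: both negative.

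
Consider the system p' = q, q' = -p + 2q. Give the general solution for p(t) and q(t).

Coefficient matrix A = [[0, 1], [-1, 2]].
Characteristic polynomial det(A - λI) = λ^2 - 2λ + 1 = 0.
Single eigenvalue λ = 1 with algebraic multiplicity 2.
Eigenvector v = (1,1); generalized eigenvector w with (A-λI)w=v is (-3,-2).
General solution: e^(t)[K_1·v + K_2·(t·v + w)].

p(t) = K_1e^(t) + K_2te^(t) - 3K_2e^(t), q(t) = K_1e^(t) + K_2te^(t) - 2K_2e^(t)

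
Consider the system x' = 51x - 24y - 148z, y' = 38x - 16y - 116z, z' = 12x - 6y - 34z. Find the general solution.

Coefficient matrix A = [[51, -24, -148], [38, -16, -116], [12, -6, -34]].
det(A - λI) = 0 gives eigenvalues λ = 3, 2, -4.
For λ=3: eigenvector (1,2,0).
For λ=2: eigenvector (4,2,1).
For λ=-4: eigenvector (4,3,1).
General solution: C_1e^(3t)(1,2,0) + C_2e^(2t)(4,2,1) + C_3e^(-4t)(4,3,1).

x(t) = C_1e^(3t) + 4C_2e^(2t) + 4C_3e^(-4t), y(t) = 2C_1e^(3t) + 2C_2e^(2t) + 3C_3e^(-4t), z(t) = C_2e^(2t) + C_3e^(-4t)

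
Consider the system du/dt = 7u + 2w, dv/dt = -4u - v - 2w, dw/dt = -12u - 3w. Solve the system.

u(t) = c_1e^(3t) - c_3e^(t), v(t) = c_2e^(-t) - c_3e^(t), w(t) = -2c_1e^(3t) + 3c_3e^(t)

Coefficient matrix A = [[7, 0, 2], [-4, -1, -2], [-12, 0, -3]].
det(A - λI) = 0 gives eigenvalues λ = 3, -1, 1.
For λ=3: eigenvector (1,0,-2).
For λ=-1: eigenvector (0,1,0).
For λ=1: eigenvector (-1,-1,3).
General solution: c_1e^(3t)(1,0,-2) + c_2e^(-t)(0,1,0) + c_3e^(t)(-1,-1,3).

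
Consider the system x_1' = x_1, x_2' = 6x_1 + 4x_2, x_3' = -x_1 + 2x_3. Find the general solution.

Coefficient matrix A = [[1, 0, 0], [6, 4, 0], [-1, 0, 2]].
det(A - λI) = 0 gives eigenvalues λ = 1, 4, 2.
For λ=1: eigenvector (1,-2,1).
For λ=4: eigenvector (0,1,0).
For λ=2: eigenvector (0,0,1).
General solution: K_1e^(t)(1,-2,1) + K_2e^(4t)(0,1,0) + K_3e^(2t)(0,0,1).

x_1(t) = K_1e^(t), x_2(t) = -2K_1e^(t) + K_2e^(4t), x_3(t) = K_1e^(t) + K_3e^(2t)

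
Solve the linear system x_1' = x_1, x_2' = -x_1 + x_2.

x_1(t) = -C_2e^(t), x_2(t) = C_1e^(t) + C_2te^(t) + 2C_2e^(t)

Coefficient matrix A = [[1, 0], [-1, 1]].
Characteristic polynomial det(A - λI) = λ^2 - 2λ + 1 = 0.
Single eigenvalue λ = 1 with algebraic multiplicity 2.
Eigenvector v = (0,1); generalized eigenvector w with (A-λI)w=v is (-1,2).
General solution: e^(t)[C_1·v + C_2·(t·v + w)].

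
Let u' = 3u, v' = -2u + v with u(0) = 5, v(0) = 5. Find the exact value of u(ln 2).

A = [[3,0],[-2,1]]; eigenvalues λ = 3, 1.
Eigenvectors: (-1,1) for λ=3, (0,1) for λ=1.
From the initial condition, c_1 = -5, c_2 = 10.
u(ln 2) = (-5)(2^3)(-1) + (10)(2^1)(0) = 40.

40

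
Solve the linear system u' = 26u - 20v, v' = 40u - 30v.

Coefficient matrix A = [[26, -20], [40, -30]].
Characteristic polynomial det(A - λI) = λ^2 + 4λ + 20 = 0.
Eigenvalues λ = -2 ± 4i (complex conjugate pair).
For λ=-2+4i: an eigenvector is (2,3) - i(-1,-1) = (2 + i, 3 + i).
A real fundamental pair from Re and Im of e^((-2+4i)t)v: X_1 = e^(-2t)(cos(4t)·(2,3) + sin(4t)·(-1,-1)), X_2 = e^(-2t)(sin(4t)·(2,3) - cos(4t)·(-1,-1)).
General solution: C_1X_1 + C_2X_2.

u(t) = -C_1e^(-2t)sin(4t) + 2C_1e^(-2t)cos(4t) + 2C_2e^(-2t)sin(4t) + C_2e^(-2t)cos(4t), v(t) = -C_1e^(-2t)sin(4t) + 3C_1e^(-2t)cos(4t) + 3C_2e^(-2t)sin(4t) + C_2e^(-2t)cos(4t)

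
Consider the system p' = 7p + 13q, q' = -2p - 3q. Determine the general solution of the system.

p(t) = -3C_1e^(2t)sin(t) + 2C_1e^(2t)cos(t) + 2C_2e^(2t)sin(t) + 3C_2e^(2t)cos(t), q(t) = C_1e^(2t)sin(t) - C_1e^(2t)cos(t) - C_2e^(2t)sin(t) - C_2e^(2t)cos(t)

Coefficient matrix A = [[7, 13], [-2, -3]].
Characteristic polynomial det(A - λI) = λ^2 - 4λ + 5 = 0.
Eigenvalues λ = 2 ± i (complex conjugate pair).
For λ=2+i: an eigenvector is (2,-1) - i(-3,1) = (2 + 3i, -1 - i).
A real fundamental pair from Re and Im of e^((2+i)t)v: X_1 = e^(2t)(cos(t)·(2,-1) + sin(t)·(-3,1)), X_2 = e^(2t)(sin(t)·(2,-1) - cos(t)·(-3,1)).
General solution: C_1X_1 + C_2X_2.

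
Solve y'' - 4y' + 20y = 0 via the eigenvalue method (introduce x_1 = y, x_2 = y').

y(t) = C_1e^(2t)cos(4t) + C_2e^(2t)sin(4t)

Let x_1 = y, x_2 = y'. Then x_1' = x_2 and x_2' = -20x_1 + 4x_2.
A = [[0,1],[-20,4]]; det(A-λI) = λ^2 - 4λ + 20.
Eigenvalues λ = 2 ± 4i.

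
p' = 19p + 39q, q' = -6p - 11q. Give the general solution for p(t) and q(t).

Coefficient matrix A = [[19, 39], [-6, -11]].
Characteristic polynomial det(A - λI) = λ^2 - 8λ + 25 = 0.
Eigenvalues λ = 4 ± 3i (complex conjugate pair).
For λ=4+3i: an eigenvector is (3,-1) - i(2,-1) = (3 - 2i, -1 + i).
A real fundamental pair from Re and Im of e^((4+3i)t)v: X_1 = e^(4t)(cos(3t)·(3,-1) + sin(3t)·(2,-1)), X_2 = e^(4t)(sin(3t)·(3,-1) - cos(3t)·(2,-1)).
General solution: c_1X_1 + c_2X_2.

p(t) = 2c_1e^(4t)sin(3t) + 3c_1e^(4t)cos(3t) + 3c_2e^(4t)sin(3t) - 2c_2e^(4t)cos(3t), q(t) = -c_1e^(4t)sin(3t) - c_1e^(4t)cos(3t) - c_2e^(4t)sin(3t) + c_2e^(4t)cos(3t)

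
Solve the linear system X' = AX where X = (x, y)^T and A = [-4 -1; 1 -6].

Coefficient matrix A = [[-4, -1], [1, -6]].
Characteristic polynomial det(A - λI) = λ^2 + 10λ + 25 = 0.
Single eigenvalue λ = -5 with algebraic multiplicity 2.
Eigenvector v = (1,1); generalized eigenvector w with (A-λI)w=v is (2,1).
General solution: e^(-5t)[K_1·v + K_2·(t·v + w)].

x(t) = K_1e^(-5t) + K_2te^(-5t) + 2K_2e^(-5t), y(t) = K_1e^(-5t) + K_2te^(-5t) + K_2e^(-5t)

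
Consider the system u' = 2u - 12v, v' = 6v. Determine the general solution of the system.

u(t) = 3K_1e^(6t) - K_2e^(2t), v(t) = -K_1e^(6t)

Coefficient matrix A = [[2, -12], [0, 6]].
Characteristic polynomial det(A - λI) = λ^2 - 8λ + 12 = 0.
Eigenvalues λ = 6, 2.
For λ=6: (A-λI) row 1 is [-4, -12], so an eigenvector is (3, -1).
For λ=2: (A-λI) row 1 is [0, -12], so an eigenvector is (-1, 0).
General solution: K_1e^(6t)(3,-1) + K_2e^(2t)(-1,0).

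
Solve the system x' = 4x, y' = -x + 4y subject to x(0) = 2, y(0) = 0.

x(t) = 2e^(4t), y(t) = -2te^(4t)

Coefficient matrix A = [[4, 0], [-1, 4]].
Characteristic polynomial det(A - λI) = λ^2 - 8λ + 16 = 0.
Single eigenvalue λ = 4 with algebraic multiplicity 2.
Eigenvector v = (0,-1); generalized eigenvector w with (A-λI)w=v is (1,-1).
General solution: e^(4t)[C_1·v + C_2·(t·v + w)].
Applying x(0)=2, y(0)=0 gives C_1=-2, C_2=2.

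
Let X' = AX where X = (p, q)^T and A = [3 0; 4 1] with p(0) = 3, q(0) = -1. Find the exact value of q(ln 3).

A = [[3,0],[4,1]]; eigenvalues λ = 1, 3.
Eigenvectors: (0,1) for λ=1, (-1,-2) for λ=3.
From the initial condition, c_1 = -7, c_2 = -3.
q(ln 3) = (-7)(3^1)(1) + (-3)(3^3)(-2) = 141.

141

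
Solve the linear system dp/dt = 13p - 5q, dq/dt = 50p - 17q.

p(t) = C_1e^(-2t)sin(5t) - C_2e^(-2t)cos(5t), q(t) = 3C_1e^(-2t)sin(5t) - C_1e^(-2t)cos(5t) - C_2e^(-2t)sin(5t) - 3C_2e^(-2t)cos(5t)

Coefficient matrix A = [[13, -5], [50, -17]].
Characteristic polynomial det(A - λI) = λ^2 + 4λ + 29 = 0.
Eigenvalues λ = -2 ± 5i (complex conjugate pair).
For λ=-2+5i: an eigenvector is (0,-1) - i(1,3) = (0 - i, -1 - 3i).
A real fundamental pair from Re and Im of e^((-2+5i)t)v: X_1 = e^(-2t)(cos(5t)·(0,-1) + sin(5t)·(1,3)), X_2 = e^(-2t)(sin(5t)·(0,-1) - cos(5t)·(1,3)).
General solution: C_1X_1 + C_2X_2.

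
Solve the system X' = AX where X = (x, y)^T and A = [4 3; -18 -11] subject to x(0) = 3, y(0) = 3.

Coefficient matrix A = [[4, 3], [-18, -11]].
Characteristic polynomial det(A - λI) = λ^2 + 7λ + 10 = 0.
Eigenvalues λ = -5, -2.
For λ=-5: (A-λI) row 1 is [9, 3], so an eigenvector is (1, -3).
For λ=-2: (A-λI) row 1 is [6, 3], so an eigenvector is (-1, 2).
General solution: c_1e^(-5t)(1,-3) + c_2e^(-2t)(-1,2).
Applying x(0)=3, y(0)=3 gives c_1=-9, c_2=-12.

x(t) = 12e^(-2t) - 9e^(-5t), y(t) = -24e^(-2t) + 27e^(-5t)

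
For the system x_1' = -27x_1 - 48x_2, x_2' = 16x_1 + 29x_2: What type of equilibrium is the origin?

saddle

A = [[-27,-48],[16,29]]; det(A-λI) = λ^2 - 2λ - 15.
λ = -3, 5: opposite signs.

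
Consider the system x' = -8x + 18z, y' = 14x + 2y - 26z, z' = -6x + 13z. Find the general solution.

Coefficient matrix A = [[-8, 0, 18], [14, 2, -26], [-6, 0, 13]].
det(A - λI) = 0 gives eigenvalues λ = 2, 4, 1.
For λ=2: eigenvector (0,1,0).
For λ=4: eigenvector (3,-5,2).
For λ=1: eigenvector (-2,2,-1).
General solution: K_1e^(2t)(0,1,0) + K_2e^(4t)(3,-5,2) + K_3e^(t)(-2,2,-1).

x(t) = 3K_2e^(4t) - 2K_3e^(t), y(t) = K_1e^(2t) - 5K_2e^(4t) + 2K_3e^(t), z(t) = 2K_2e^(4t) - K_3e^(t)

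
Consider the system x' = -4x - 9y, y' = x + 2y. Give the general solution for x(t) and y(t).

Coefficient matrix A = [[-4, -9], [1, 2]].
Characteristic polynomial det(A - λI) = λ^2 + 2λ + 1 = 0.
Single eigenvalue λ = -1 with algebraic multiplicity 2.
Eigenvector v = (3,-1); generalized eigenvector w with (A-λI)w=v is (-1,0).
General solution: e^(-t)[C_1·v + C_2·(t·v + w)].

x(t) = 3C_1e^(-t) + 3C_2te^(-t) - C_2e^(-t), y(t) = -C_1e^(-t) - C_2te^(-t)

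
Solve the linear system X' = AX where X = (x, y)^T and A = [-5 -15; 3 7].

Coefficient matrix A = [[-5, -15], [3, 7]].
Characteristic polynomial det(A - λI) = λ^2 - 2λ + 10 = 0.
Eigenvalues λ = 1 ± 3i (complex conjugate pair).
For λ=1+3i: an eigenvector is (2,-1) - i(1,0) = (2 - i, -1).
A real fundamental pair from Re and Im of e^((1+3i)t)v: X_1 = e^(t)(cos(3t)·(2,-1) + sin(3t)·(1,0)), X_2 = e^(t)(sin(3t)·(2,-1) - cos(3t)·(1,0)).
General solution: c_1X_1 + c_2X_2.

x(t) = c_1e^(t)sin(3t) + 2c_1e^(t)cos(3t) + 2c_2e^(t)sin(3t) - c_2e^(t)cos(3t), y(t) = -c_1e^(t)cos(3t) - c_2e^(t)sin(3t)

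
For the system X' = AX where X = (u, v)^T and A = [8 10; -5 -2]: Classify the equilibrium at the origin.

A = [[8,10],[-5,-2]]; det(A-λI) = λ^2 - 6λ + 34.
λ = 3 ± 5i: positive real part.

unstable spiral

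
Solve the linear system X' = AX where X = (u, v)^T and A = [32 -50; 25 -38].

u(t) = -3C_1e^(-3t)sin(5t) + C_1e^(-3t)cos(5t) + C_2e^(-3t)sin(5t) + 3C_2e^(-3t)cos(5t), v(t) = -2C_1e^(-3t)sin(5t) + C_1e^(-3t)cos(5t) + C_2e^(-3t)sin(5t) + 2C_2e^(-3t)cos(5t)

Coefficient matrix A = [[32, -50], [25, -38]].
Characteristic polynomial det(A - λI) = λ^2 + 6λ + 34 = 0.
Eigenvalues λ = -3 ± 5i (complex conjugate pair).
For λ=-3+5i: an eigenvector is (1,1) - i(-3,-2) = (1 + 3i, 1 + 2i).
A real fundamental pair from Re and Im of e^((-3+5i)t)v: X_1 = e^(-3t)(cos(5t)·(1,1) + sin(5t)·(-3,-2)), X_2 = e^(-3t)(sin(5t)·(1,1) - cos(5t)·(-3,-2)).
General solution: C_1X_1 + C_2X_2.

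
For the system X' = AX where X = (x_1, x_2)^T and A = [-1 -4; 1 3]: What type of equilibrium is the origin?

unstable improper node

A = [[-1,-4],[1,3]]; det(A-λI) = λ^2 - 2λ + 1.
repeated λ = 1 with a single eigenvector.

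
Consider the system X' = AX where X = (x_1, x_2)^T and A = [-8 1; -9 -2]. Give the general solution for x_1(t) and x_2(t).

Coefficient matrix A = [[-8, 1], [-9, -2]].
Characteristic polynomial det(A - λI) = λ^2 + 10λ + 25 = 0.
Single eigenvalue λ = -5 with algebraic multiplicity 2.
Eigenvector v = (-1,-3); generalized eigenvector w with (A-λI)w=v is (1,2).
General solution: e^(-5t)[C_1·v + C_2·(t·v + w)].

x_1(t) = -C_1e^(-5t) - C_2te^(-5t) + C_2e^(-5t), x_2(t) = -3C_1e^(-5t) - 3C_2te^(-5t) + 2C_2e^(-5t)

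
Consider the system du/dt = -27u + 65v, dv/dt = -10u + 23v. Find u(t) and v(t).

Coefficient matrix A = [[-27, 65], [-10, 23]].
Characteristic polynomial det(A - λI) = λ^2 + 4λ + 29 = 0.
Eigenvalues λ = -2 ± 5i (complex conjugate pair).
For λ=-2+5i: an eigenvector is (-3,-1) - i(2,1) = (-3 - 2i, -1 - i).
A real fundamental pair from Re and Im of e^((-2+5i)t)v: X_1 = e^(-2t)(cos(5t)·(-3,-1) + sin(5t)·(2,1)), X_2 = e^(-2t)(sin(5t)·(-3,-1) - cos(5t)·(2,1)).
General solution: C_1X_1 + C_2X_2.

u(t) = 2C_1e^(-2t)sin(5t) - 3C_1e^(-2t)cos(5t) - 3C_2e^(-2t)sin(5t) - 2C_2e^(-2t)cos(5t), v(t) = C_1e^(-2t)sin(5t) - C_1e^(-2t)cos(5t) - C_2e^(-2t)sin(5t) - C_2e^(-2t)cos(5t)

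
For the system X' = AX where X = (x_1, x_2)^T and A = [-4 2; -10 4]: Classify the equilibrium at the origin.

A = [[-4,2],[-10,4]]; det(A-λI) = λ^2 + 4.
λ = 0 ± 2i: zero real part.

center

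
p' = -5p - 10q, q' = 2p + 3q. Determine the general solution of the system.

p(t) = -C_1e^(-t)sin(2t) - 2C_1e^(-t)cos(2t) - 2C_2e^(-t)sin(2t) + C_2e^(-t)cos(2t), q(t) = C_1e^(-t)cos(2t) + C_2e^(-t)sin(2t)

Coefficient matrix A = [[-5, -10], [2, 3]].
Characteristic polynomial det(A - λI) = λ^2 + 2λ + 5 = 0.
Eigenvalues λ = -1 ± 2i (complex conjugate pair).
For λ=-1+2i: an eigenvector is (-2,1) - i(-1,0) = (-2 + i, 1).
A real fundamental pair from Re and Im of e^((-1+2i)t)v: X_1 = e^(-t)(cos(2t)·(-2,1) + sin(2t)·(-1,0)), X_2 = e^(-t)(sin(2t)·(-2,1) - cos(2t)·(-1,0)).
General solution: C_1X_1 + C_2X_2.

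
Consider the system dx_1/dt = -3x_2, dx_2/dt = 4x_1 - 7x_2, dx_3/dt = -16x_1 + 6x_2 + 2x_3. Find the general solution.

Coefficient matrix A = [[0, -3, 0], [4, -7, 0], [-16, 6, 2]].
det(A - λI) = 0 gives eigenvalues λ = -3, -4, 2.
For λ=-3: eigenvector (-1,-1,-2).
For λ=-4: eigenvector (-3,-4,-4).
For λ=2: eigenvector (0,0,1).
General solution: c_1e^(-3t)(-1,-1,-2) + c_2e^(-4t)(-3,-4,-4) + c_3e^(2t)(0,0,1).

x_1(t) = -c_1e^(-3t) - 3c_2e^(-4t), x_2(t) = -c_1e^(-3t) - 4c_2e^(-4t), x_3(t) = -2c_1e^(-3t) - 4c_2e^(-4t) + c_3e^(2t)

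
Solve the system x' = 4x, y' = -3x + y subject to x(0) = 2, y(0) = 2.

Coefficient matrix A = [[4, 0], [-3, 1]].
Characteristic polynomial det(A - λI) = λ^2 - 5λ + 4 = 0.
Eigenvalues λ = 1, 4.
For λ=1: (A-λI) row 1 is [3, 0], so an eigenvector is (0, -1).
For λ=4: (A-λI) row 2 is [-3, -3], so an eigenvector is (1, -1).
General solution: C_1e^(t)(0,-1) + C_2e^(4t)(1,-1).
Applying x(0)=2, y(0)=2 gives C_1=-4, C_2=2.

x(t) = 2e^(4t), y(t) = -2e^(4t) + 4e^(t)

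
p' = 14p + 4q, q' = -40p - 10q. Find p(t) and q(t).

Coefficient matrix A = [[14, 4], [-40, -10]].
Characteristic polynomial det(A - λI) = λ^2 - 4λ + 20 = 0.
Eigenvalues λ = 2 ± 4i (complex conjugate pair).
For λ=2+4i: an eigenvector is (-1,3) - i(0,1) = (-1, 3 - i).
A real fundamental pair from Re and Im of e^((2+4i)t)v: X_1 = e^(2t)(cos(4t)·(-1,3) + sin(4t)·(0,1)), X_2 = e^(2t)(sin(4t)·(-1,3) - cos(4t)·(0,1)).
General solution: c_1X_1 + c_2X_2.

p(t) = -c_1e^(2t)cos(4t) - c_2e^(2t)sin(4t), q(t) = c_1e^(2t)sin(4t) + 3c_1e^(2t)cos(4t) + 3c_2e^(2t)sin(4t) - c_2e^(2t)cos(4t)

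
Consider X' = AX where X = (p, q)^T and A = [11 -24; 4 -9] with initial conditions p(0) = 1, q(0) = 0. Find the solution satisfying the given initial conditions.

p(t) = 3e^(3t) - 2e^(-t), q(t) = e^(3t) - e^(-t)

Coefficient matrix A = [[11, -24], [4, -9]].
Characteristic polynomial det(A - λI) = λ^2 - 2λ - 3 = 0.
Eigenvalues λ = 3, -1.
For λ=3: (A-λI) row 1 is [8, -24], so an eigenvector is (3, 1).
For λ=-1: (A-λI) row 1 is [12, -24], so an eigenvector is (2, 1).
General solution: C_1e^(3t)(3,1) + C_2e^(-t)(2,1).
Applying p(0)=1, q(0)=0 gives C_1=1, C_2=-1.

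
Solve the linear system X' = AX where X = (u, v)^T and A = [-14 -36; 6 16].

Coefficient matrix A = [[-14, -36], [6, 16]].
Characteristic polynomial det(A - λI) = λ^2 - 2λ - 8 = 0.
Eigenvalues λ = 4, -2.
For λ=4: (A-λI) row 1 is [-18, -36], so an eigenvector is (2, -1).
For λ=-2: (A-λI) row 1 is [-12, -36], so an eigenvector is (3, -1).
General solution: C_1e^(4t)(2,-1) + C_2e^(-2t)(3,-1).

u(t) = 2C_1e^(4t) + 3C_2e^(-2t), v(t) = -C_1e^(4t) - C_2e^(-2t)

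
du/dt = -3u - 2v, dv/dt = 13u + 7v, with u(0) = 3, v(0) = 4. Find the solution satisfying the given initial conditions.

Coefficient matrix A = [[-3, -2], [13, 7]].
Characteristic polynomial det(A - λI) = λ^2 - 4λ + 5 = 0.
Eigenvalues λ = 2 ± i (complex conjugate pair).
For λ=2+i: an eigenvector is (-1,2) - i(1,-3) = (-1 - i, 2 + 3i).
A real fundamental pair from Re and Im of e^((2+i)t)v: X_1 = e^(2t)(cos(t)·(-1,2) + sin(t)·(1,-3)), X_2 = e^(2t)(sin(t)·(-1,2) - cos(t)·(1,-3)).
General solution: C_1X_1 + C_2X_2.
Applying u(0)=3, v(0)=4 gives C_1=-13, C_2=10.

u(t) = -23e^(2t)sin(t) + 3e^(2t)cos(t), v(t) = 59e^(2t)sin(t) + 4e^(2t)cos(t)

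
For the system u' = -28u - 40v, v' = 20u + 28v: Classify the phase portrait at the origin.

A = [[-28,-40],[20,28]]; det(A-λI) = λ^2 + 16.
λ = 0 ± 4i: zero real part.

center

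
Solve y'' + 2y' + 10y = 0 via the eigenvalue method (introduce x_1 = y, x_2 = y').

Let x_1 = y, x_2 = y'. Then x_1' = x_2 and x_2' = -10x_1 - 2x_2.
A = [[0,1],[-10,-2]]; det(A-λI) = λ^2 + 2λ + 10.
Eigenvalues λ = -1 ± 3i.

y(t) = c_1e^(-t)cos(3t) + c_2e^(-t)sin(3t)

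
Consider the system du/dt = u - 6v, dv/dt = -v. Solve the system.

Coefficient matrix A = [[1, -6], [0, -1]].
Characteristic polynomial det(A - λI) = λ^2 - 1 = 0.
Eigenvalues λ = 1, -1.
For λ=1: (A-λI) row 1 is [0, -6], so an eigenvector is (1, 0).
For λ=-1: (A-λI) row 1 is [2, -6], so an eigenvector is (3, 1).
General solution: C_1e^(t)(1,0) + C_2e^(-t)(3,1).

u(t) = C_1e^(t) + 3C_2e^(-t), v(t) = C_2e^(-t)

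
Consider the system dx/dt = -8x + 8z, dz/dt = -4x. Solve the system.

x(t) = -c_1e^(-4t)sin(4t) + c_1e^(-4t)cos(4t) + c_2e^(-4t)sin(4t) + c_2e^(-4t)cos(4t), z(t) = -c_1e^(-4t)sin(4t) + c_2e^(-4t)cos(4t)

Coefficient matrix A = [[-8, 8], [-4, 0]].
Characteristic polynomial det(A - λI) = λ^2 + 8λ + 32 = 0.
Eigenvalues λ = -4 ± 4i (complex conjugate pair).
For λ=-4+4i: an eigenvector is (1,0) - i(-1,-1) = (1 + i, 0 + i).
A real fundamental pair from Re and Im of e^((-4+4i)t)v: X_1 = e^(-4t)(cos(4t)·(1,0) + sin(4t)·(-1,-1)), X_2 = e^(-4t)(sin(4t)·(1,0) - cos(4t)·(-1,-1)).
General solution: c_1X_1 + c_2X_2.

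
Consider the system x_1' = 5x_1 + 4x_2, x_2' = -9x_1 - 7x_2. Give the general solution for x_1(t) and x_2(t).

x_1(t) = 2c_1e^(-t) + 2c_2te^(-t) - c_2e^(-t), x_2(t) = -3c_1e^(-t) - 3c_2te^(-t) + 2c_2e^(-t)

Coefficient matrix A = [[5, 4], [-9, -7]].
Characteristic polynomial det(A - λI) = λ^2 + 2λ + 1 = 0.
Single eigenvalue λ = -1 with algebraic multiplicity 2.
Eigenvector v = (2,-3); generalized eigenvector w with (A-λI)w=v is (-1,2).
General solution: e^(-t)[c_1·v + c_2·(t·v + w)].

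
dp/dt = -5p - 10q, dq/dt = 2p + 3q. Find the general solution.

p(t) = -c_1e^(-t)sin(2t) - 2c_1e^(-t)cos(2t) - 2c_2e^(-t)sin(2t) + c_2e^(-t)cos(2t), q(t) = c_1e^(-t)cos(2t) + c_2e^(-t)sin(2t)

Coefficient matrix A = [[-5, -10], [2, 3]].
Characteristic polynomial det(A - λI) = λ^2 + 2λ + 5 = 0.
Eigenvalues λ = -1 ± 2i (complex conjugate pair).
For λ=-1+2i: an eigenvector is (-2,1) - i(-1,0) = (-2 + i, 1).
A real fundamental pair from Re and Im of e^((-1+2i)t)v: X_1 = e^(-t)(cos(2t)·(-2,1) + sin(2t)·(-1,0)), X_2 = e^(-t)(sin(2t)·(-2,1) - cos(2t)·(-1,0)).
General solution: c_1X_1 + c_2X_2.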